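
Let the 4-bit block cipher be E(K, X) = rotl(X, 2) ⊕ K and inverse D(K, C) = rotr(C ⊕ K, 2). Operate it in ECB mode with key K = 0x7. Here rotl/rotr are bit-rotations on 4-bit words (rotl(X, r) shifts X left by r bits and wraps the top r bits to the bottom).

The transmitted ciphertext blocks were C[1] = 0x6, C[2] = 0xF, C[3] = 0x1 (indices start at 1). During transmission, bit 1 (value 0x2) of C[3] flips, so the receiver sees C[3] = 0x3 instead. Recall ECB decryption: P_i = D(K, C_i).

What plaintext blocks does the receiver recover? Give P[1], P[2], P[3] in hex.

P[1] = 0x4, P[2] = 0x2, P[3] = 0x1

Only C[3] changed, to 0x3. In ECB, a change in C_i affects only P_i. Decrypting the received ciphertext:
P[1]: D(K, 0x6) = 0x4.
P[2]: D(K, 0xF) = 0x2.
P[3]: D(K, 0x3) = 0x1.
Blocks that differ from the original plaintext: P[3].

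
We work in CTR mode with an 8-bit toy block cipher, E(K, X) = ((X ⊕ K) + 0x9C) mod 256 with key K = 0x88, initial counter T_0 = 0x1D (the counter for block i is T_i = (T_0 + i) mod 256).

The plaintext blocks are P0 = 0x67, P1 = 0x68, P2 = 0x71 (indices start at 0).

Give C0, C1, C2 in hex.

CTR encryption: S_i = E(K, T_i) where T_i is the counter for block i; C_i = P_i ⊕ S_i.
C0: T = 0x1D, S = E(K, T) = 0x31; 0x67 ⊕ 0x31 = 0x56.
C1: T = 0x1E, S = E(K, T) = 0x32; 0x68 ⊕ 0x32 = 0x5A.
C2: T = 0x1F, S = E(K, T) = 0x33; 0x71 ⊕ 0x33 = 0x42.

C0 = 0x56, C1 = 0x5A, C2 = 0x42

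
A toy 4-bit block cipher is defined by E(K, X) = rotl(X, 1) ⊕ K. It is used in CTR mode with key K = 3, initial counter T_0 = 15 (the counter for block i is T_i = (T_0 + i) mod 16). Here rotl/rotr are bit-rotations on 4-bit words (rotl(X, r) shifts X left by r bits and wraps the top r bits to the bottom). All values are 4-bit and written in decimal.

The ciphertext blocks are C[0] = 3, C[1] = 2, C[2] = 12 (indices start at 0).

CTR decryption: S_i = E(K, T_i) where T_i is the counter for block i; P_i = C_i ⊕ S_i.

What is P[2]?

P[2] = 13

P[2]: T = 1, S = E(K, T) = 1; 12 ⊕ 1 = 13.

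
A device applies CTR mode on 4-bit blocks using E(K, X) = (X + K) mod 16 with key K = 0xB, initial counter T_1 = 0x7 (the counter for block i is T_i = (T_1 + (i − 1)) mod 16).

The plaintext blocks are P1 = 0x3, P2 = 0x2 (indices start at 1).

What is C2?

CTR encryption: S_i = E(K, T_i) where T_i is the counter for block i; C_i = P_i ⊕ S_i.
C1: T = 0x7, S = E(K, T) = 0x2; 0x3 ⊕ 0x2 = 0x1.
C2: T = 0x8, S = E(K, T) = 0x3; 0x2 ⊕ 0x3 = 0x1.

C2 = 0x1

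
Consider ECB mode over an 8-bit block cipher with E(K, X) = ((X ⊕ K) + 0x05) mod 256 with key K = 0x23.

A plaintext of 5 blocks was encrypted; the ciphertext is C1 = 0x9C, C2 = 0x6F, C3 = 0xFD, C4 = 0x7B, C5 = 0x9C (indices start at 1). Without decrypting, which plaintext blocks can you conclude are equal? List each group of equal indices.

ECB encrypts each block independently with the same key, so equal ciphertext blocks imply equal plaintext blocks.
C1 = C5 = 0x9C, so P1 = P5.

P1 = P5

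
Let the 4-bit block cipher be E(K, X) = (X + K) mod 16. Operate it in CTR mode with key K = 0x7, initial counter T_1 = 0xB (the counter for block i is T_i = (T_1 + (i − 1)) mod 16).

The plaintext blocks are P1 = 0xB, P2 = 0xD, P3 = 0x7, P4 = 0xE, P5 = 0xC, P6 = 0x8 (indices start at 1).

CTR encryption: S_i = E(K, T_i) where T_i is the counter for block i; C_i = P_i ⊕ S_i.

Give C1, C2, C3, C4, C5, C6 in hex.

C1: T = 0xB, S = E(K, T) = 0x2; 0xB ⊕ 0x2 = 0x9.
C2: T = 0xC, S = E(K, T) = 0x3; 0xD ⊕ 0x3 = 0xE.
C3: T = 0xD, S = E(K, T) = 0x4; 0x7 ⊕ 0x4 = 0x3.
C4: T = 0xE, S = E(K, T) = 0x5; 0xE ⊕ 0x5 = 0xB.
C5: T = 0xF, S = E(K, T) = 0x6; 0xC ⊕ 0x6 = 0xA.
C6: T = 0x0, S = E(K, T) = 0x7; 0x8 ⊕ 0x7 = 0xF.

C1 = 0x9, C2 = 0xE, C3 = 0x3, C4 = 0xB, C5 = 0xA, C6 = 0xF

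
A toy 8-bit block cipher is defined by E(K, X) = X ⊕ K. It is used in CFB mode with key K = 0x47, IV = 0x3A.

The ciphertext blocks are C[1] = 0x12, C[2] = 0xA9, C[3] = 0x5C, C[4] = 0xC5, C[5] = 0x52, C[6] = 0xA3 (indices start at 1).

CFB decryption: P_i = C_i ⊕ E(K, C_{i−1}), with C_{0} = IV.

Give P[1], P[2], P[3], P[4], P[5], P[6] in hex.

P[1] = 0x6F, P[2] = 0xFC, P[3] = 0xB2, P[4] = 0xDE, P[5] = 0xD0, P[6] = 0xB6

P[1]: E(K, 0x3A) = 0x7D; 0x12 ⊕ 0x7D = 0x6F.
P[2]: E(K, 0x12) = 0x55; 0xA9 ⊕ 0x55 = 0xFC.
P[3]: E(K, 0xA9) = 0xEE; 0x5C ⊕ 0xEE = 0xB2.
P[4]: E(K, 0x5C) = 0x1B; 0xC5 ⊕ 0x1B = 0xDE.
P[5]: E(K, 0xC5) = 0x82; 0x52 ⊕ 0x82 = 0xD0.
P[6]: E(K, 0x52) = 0x15; 0xA3 ⊕ 0x15 = 0xB6.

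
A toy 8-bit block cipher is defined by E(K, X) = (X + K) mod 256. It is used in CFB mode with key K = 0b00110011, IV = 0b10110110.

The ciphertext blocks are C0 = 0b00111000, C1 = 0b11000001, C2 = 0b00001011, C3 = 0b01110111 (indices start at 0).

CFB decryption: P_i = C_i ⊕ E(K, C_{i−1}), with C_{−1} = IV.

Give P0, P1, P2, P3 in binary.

P0: E(K, 0b10110110) = 0b11101001; 0b00111000 ⊕ 0b11101001 = 0b11010001.
P1: E(K, 0b00111000) = 0b01101011; 0b11000001 ⊕ 0b01101011 = 0b10101010.
P2: E(K, 0b11000001) = 0b11110100; 0b00001011 ⊕ 0b11110100 = 0b11111111.
P3: E(K, 0b00001011) = 0b00111110; 0b01110111 ⊕ 0b00111110 = 0b01001001.

P0 = 0b11010001, P1 = 0b10101010, P2 = 0b11111111, P3 = 0b01001001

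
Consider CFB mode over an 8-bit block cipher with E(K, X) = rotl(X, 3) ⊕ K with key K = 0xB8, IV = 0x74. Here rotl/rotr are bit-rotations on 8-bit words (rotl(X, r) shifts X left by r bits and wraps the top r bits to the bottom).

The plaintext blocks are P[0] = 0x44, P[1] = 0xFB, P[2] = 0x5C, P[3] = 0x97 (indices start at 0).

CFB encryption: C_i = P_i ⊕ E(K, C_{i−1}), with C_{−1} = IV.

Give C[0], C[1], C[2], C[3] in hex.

C[0]: E(K, 0x74) = 0x1B; 0x44 ⊕ 0x1B = 0x5F.
C[1]: E(K, 0x5F) = 0x42; 0xFB ⊕ 0x42 = 0xB9.
C[2]: E(K, 0xB9) = 0x75; 0x5C ⊕ 0x75 = 0x29.
C[3]: E(K, 0x29) = 0xF1; 0x97 ⊕ 0xF1 = 0x66.

C[0] = 0x5F, C[1] = 0xB9, C[2] = 0x29, C[3] = 0x66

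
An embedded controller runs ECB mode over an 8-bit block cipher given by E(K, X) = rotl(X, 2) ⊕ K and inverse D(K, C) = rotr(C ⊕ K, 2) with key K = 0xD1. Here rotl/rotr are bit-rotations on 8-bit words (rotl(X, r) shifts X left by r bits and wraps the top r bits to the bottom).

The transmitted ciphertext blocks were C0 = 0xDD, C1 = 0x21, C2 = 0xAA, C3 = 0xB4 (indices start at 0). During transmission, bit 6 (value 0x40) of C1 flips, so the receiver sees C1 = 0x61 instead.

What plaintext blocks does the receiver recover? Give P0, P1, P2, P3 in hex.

ECB decryption: P_i = D(K, C_i).
Only C1 changed, to 0x61. In ECB, a change in C_i affects only P_i. Decrypting the received ciphertext:
P0: D(K, 0xDD) = 0x03.
P1: D(K, 0x61) = 0x2C.
P2: D(K, 0xAA) = 0xDE.
P3: D(K, 0xB4) = 0x59.
Blocks that differ from the original plaintext: P1.

P0 = 0x03, P1 = 0x2C, P2 = 0xDE, P3 = 0x59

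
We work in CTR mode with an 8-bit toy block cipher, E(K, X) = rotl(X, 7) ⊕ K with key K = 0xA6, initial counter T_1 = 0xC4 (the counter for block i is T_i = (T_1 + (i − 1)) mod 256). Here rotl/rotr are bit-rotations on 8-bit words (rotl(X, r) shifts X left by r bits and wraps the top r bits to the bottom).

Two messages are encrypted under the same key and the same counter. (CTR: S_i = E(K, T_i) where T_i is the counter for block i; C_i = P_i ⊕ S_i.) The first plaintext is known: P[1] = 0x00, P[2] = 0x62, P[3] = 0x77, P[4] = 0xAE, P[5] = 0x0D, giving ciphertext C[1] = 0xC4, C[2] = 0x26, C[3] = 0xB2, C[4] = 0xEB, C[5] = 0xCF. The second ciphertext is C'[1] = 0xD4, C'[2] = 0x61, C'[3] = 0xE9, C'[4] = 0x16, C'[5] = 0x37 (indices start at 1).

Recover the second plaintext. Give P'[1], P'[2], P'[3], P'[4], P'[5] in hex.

In CTR with a reused counter, both messages share the same keystream S_i, so C_i ⊕ C'_i = P_i ⊕ P'_i and thus P'_i = P_i ⊕ C_i ⊕ C'_i.
P'[1]: 0x00 ⊕ 0xC4 ⊕ 0xD4 = 0x10.
P'[2]: 0x62 ⊕ 0x26 ⊕ 0x61 = 0x25.
P'[3]: 0x77 ⊕ 0xB2 ⊕ 0xE9 = 0x2C.
P'[4]: 0xAE ⊕ 0xEB ⊕ 0x16 = 0x53.
P'[5]: 0x0D ⊕ 0xCF ⊕ 0x37 = 0xF5.

P'[1] = 0x10, P'[2] = 0x25, P'[3] = 0x2C, P'[4] = 0x53, P'[5] = 0xF5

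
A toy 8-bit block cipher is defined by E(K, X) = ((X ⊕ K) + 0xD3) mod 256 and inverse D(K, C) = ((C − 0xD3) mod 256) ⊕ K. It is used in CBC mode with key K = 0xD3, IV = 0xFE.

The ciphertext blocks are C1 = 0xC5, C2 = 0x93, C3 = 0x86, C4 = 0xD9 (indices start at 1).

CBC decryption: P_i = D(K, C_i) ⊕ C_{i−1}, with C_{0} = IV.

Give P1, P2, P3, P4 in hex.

P1 = 0xDF, P2 = 0xD6, P3 = 0xF3, P4 = 0x53

P1: D(K, 0xC5) = 0x21; 0x21 ⊕ 0xFE = 0xDF.
P2: D(K, 0x93) = 0x13; 0x13 ⊕ 0xC5 = 0xD6.
P3: D(K, 0x86) = 0x60; 0x60 ⊕ 0x93 = 0xF3.
P4: D(K, 0xD9) = 0xD5; 0xD5 ⊕ 0x86 = 0x53.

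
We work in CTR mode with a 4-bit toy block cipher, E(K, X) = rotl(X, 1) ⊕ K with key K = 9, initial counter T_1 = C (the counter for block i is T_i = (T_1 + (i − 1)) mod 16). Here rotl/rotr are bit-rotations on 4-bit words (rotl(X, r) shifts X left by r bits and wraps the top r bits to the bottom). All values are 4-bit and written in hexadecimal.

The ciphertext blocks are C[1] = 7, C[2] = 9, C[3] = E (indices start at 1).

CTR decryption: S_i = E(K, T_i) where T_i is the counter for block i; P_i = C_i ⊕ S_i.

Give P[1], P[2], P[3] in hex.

P[1] = 7, P[2] = B, P[3] = A

P[1]: T = C, S = E(K, T) = 0; 7 ⊕ 0 = 7.
P[2]: T = D, S = E(K, T) = 2; 9 ⊕ 2 = B.
P[3]: T = E, S = E(K, T) = 4; E ⊕ 4 = A.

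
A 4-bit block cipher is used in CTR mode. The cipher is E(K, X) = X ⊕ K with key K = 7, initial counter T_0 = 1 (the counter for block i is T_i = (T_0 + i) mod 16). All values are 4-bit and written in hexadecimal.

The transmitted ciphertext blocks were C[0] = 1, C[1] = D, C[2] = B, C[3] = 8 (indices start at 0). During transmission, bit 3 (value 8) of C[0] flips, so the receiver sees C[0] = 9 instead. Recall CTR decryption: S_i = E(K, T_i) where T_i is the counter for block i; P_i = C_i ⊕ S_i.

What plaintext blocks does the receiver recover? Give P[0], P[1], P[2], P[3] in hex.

Only C[0] changed, to 9. In CTR, a change in C_i flips the same bit in P_i only; the keystream is unaffected. Decrypting the received ciphertext:
P[0]: T = 1, S = E(K, T) = 6; 9 ⊕ 6 = F.
P[1]: T = 2, S = E(K, T) = 5; D ⊕ 5 = 8.
P[2]: T = 3, S = E(K, T) = 4; B ⊕ 4 = F.
P[3]: T = 4, S = E(K, T) = 3; 8 ⊕ 3 = B.
Blocks that differ from the original plaintext: P[0].

P[0] = F, P[1] = 8, P[2] = F, P[3] = B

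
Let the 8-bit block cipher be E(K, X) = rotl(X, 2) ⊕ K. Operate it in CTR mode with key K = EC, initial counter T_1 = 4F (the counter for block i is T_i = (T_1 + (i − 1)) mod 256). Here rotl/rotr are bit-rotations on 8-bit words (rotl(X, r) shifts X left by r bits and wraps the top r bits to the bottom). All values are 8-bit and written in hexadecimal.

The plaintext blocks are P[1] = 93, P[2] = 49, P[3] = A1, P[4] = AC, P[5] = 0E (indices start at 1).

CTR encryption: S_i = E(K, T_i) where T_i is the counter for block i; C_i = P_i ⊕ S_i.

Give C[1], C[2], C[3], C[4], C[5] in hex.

C[1]: T = 4F, S = E(K, T) = D1; 93 ⊕ D1 = 42.
C[2]: T = 50, S = E(K, T) = AD; 49 ⊕ AD = E4.
C[3]: T = 51, S = E(K, T) = A9; A1 ⊕ A9 = 08.
C[4]: T = 52, S = E(K, T) = A5; AC ⊕ A5 = 09.
C[5]: T = 53, S = E(K, T) = A1; 0E ⊕ A1 = AF.

C[1] = 42, C[2] = E4, C[3] = 08, C[4] = 09, C[5] = AF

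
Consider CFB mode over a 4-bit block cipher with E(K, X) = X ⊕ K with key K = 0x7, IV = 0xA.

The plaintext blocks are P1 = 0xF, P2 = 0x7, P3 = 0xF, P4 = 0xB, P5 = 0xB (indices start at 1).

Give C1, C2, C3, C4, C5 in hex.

C1 = 0x2, C2 = 0x2, C3 = 0xA, C4 = 0x6, C5 = 0xA

CFB encryption: C_i = P_i ⊕ E(K, C_{i−1}), with C_{0} = IV.
C1: E(K, 0xA) = 0xD; 0xF ⊕ 0xD = 0x2.
C2: E(K, 0x2) = 0x5; 0x7 ⊕ 0x5 = 0x2.
C3: E(K, 0x2) = 0x5; 0xF ⊕ 0x5 = 0xA.
C4: E(K, 0xA) = 0xD; 0xB ⊕ 0xD = 0x6.
C5: E(K, 0x6) = 0x1; 0xB ⊕ 0x1 = 0xA.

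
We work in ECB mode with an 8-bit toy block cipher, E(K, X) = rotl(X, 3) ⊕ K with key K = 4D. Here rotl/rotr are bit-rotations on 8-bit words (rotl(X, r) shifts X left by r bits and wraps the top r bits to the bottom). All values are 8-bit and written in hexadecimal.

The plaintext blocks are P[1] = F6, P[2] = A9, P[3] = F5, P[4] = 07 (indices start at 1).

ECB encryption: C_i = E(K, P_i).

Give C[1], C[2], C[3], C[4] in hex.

C[1] = FA, C[2] = 00, C[3] = E2, C[4] = 75

C[1]: E(K, F6) = FA.
C[2]: E(K, A9) = 00.
C[3]: E(K, F5) = E2.
C[4]: E(K, 07) = 75.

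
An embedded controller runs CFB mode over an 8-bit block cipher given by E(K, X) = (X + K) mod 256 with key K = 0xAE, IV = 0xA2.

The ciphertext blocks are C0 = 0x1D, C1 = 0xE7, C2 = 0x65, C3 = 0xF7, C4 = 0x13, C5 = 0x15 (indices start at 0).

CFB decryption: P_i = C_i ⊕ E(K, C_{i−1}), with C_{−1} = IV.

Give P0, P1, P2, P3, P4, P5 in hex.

P0 = 0x4D, P1 = 0x2C, P2 = 0xF0, P3 = 0xE4, P4 = 0xB6, P5 = 0xD4

P0: E(K, 0xA2) = 0x50; 0x1D ⊕ 0x50 = 0x4D.
P1: E(K, 0x1D) = 0xCB; 0xE7 ⊕ 0xCB = 0x2C.
P2: E(K, 0xE7) = 0x95; 0x65 ⊕ 0x95 = 0xF0.
P3: E(K, 0x65) = 0x13; 0xF7 ⊕ 0x13 = 0xE4.
P4: E(K, 0xF7) = 0xA5; 0x13 ⊕ 0xA5 = 0xB6.
P5: E(K, 0x13) = 0xC1; 0x15 ⊕ 0xC1 = 0xD4.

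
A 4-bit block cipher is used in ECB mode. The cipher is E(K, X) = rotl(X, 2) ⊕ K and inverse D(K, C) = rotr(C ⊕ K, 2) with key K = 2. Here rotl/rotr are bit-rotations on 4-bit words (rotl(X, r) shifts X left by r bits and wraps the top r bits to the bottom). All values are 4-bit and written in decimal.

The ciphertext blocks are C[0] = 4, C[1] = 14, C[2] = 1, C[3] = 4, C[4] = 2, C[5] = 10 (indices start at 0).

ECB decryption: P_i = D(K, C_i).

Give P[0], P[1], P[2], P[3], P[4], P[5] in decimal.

P[0]: D(K, 4) = 9.
P[1]: D(K, 14) = 3.
P[2]: D(K, 1) = 12.
P[3]: D(K, 4) = 9.
P[4]: D(K, 2) = 0.
P[5]: D(K, 10) = 2.

P[0] = 9, P[1] = 3, P[2] = 12, P[3] = 9, P[4] = 0, P[5] = 2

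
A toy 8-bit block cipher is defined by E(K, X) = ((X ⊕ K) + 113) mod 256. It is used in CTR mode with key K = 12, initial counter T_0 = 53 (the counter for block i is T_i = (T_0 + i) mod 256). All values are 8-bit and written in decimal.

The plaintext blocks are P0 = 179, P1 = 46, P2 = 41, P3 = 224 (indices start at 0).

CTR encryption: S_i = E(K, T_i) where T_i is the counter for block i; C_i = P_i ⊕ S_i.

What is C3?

C3 = 69

C0: T = 53, S = E(K, T) = 170; 179 ⊕ 170 = 25.
C1: T = 54, S = E(K, T) = 171; 46 ⊕ 171 = 133.
C2: T = 55, S = E(K, T) = 172; 41 ⊕ 172 = 133.
C3: T = 56, S = E(K, T) = 165; 224 ⊕ 165 = 69.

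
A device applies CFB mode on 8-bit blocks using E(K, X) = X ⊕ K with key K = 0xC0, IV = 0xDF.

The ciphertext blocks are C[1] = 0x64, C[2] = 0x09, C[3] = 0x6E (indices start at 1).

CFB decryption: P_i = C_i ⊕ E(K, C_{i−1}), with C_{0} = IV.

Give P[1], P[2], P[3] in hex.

P[1] = 0x7B, P[2] = 0xAD, P[3] = 0xA7

P[1]: E(K, 0xDF) = 0x1F; 0x64 ⊕ 0x1F = 0x7B.
P[2]: E(K, 0x64) = 0xA4; 0x09 ⊕ 0xA4 = 0xAD.
P[3]: E(K, 0x09) = 0xC9; 0x6E ⊕ 0xC9 = 0xA7.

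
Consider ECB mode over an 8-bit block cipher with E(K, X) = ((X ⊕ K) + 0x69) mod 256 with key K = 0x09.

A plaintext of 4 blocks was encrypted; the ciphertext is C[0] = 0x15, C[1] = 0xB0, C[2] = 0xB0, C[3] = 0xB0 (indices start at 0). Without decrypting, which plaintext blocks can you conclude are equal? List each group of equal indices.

P[1] = P[2] = P[3]

ECB encrypts each block independently with the same key, so equal ciphertext blocks imply equal plaintext blocks.
C[1] = C[2] = C[3] = 0xB0, so P[1] = P[2] = P[3].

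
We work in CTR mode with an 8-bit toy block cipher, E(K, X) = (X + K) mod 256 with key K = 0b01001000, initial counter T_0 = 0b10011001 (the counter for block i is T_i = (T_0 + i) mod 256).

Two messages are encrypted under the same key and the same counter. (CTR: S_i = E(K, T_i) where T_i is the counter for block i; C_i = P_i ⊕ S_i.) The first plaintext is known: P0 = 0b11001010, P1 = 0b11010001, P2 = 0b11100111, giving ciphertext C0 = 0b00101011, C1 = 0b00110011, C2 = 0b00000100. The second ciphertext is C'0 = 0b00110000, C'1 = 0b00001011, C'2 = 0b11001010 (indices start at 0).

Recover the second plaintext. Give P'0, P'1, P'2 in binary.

In CTR with a reused counter, both messages share the same keystream S_i, so C_i ⊕ C'_i = P_i ⊕ P'_i and thus P'_i = P_i ⊕ C_i ⊕ C'_i.
P'0: 0b11001010 ⊕ 0b00101011 ⊕ 0b00110000 = 0b11010001.
P'1: 0b11010001 ⊕ 0b00110011 ⊕ 0b00001011 = 0b11101001.
P'2: 0b11100111 ⊕ 0b00000100 ⊕ 0b11001010 = 0b00101001.

P'0 = 0b11010001, P'1 = 0b11101001, P'2 = 0b00101001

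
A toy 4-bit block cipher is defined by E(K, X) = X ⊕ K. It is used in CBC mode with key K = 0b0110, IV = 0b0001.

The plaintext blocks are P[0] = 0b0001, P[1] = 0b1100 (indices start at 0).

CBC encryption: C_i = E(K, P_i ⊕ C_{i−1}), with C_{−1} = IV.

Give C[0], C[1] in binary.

C[0] = 0b0110, C[1] = 0b1100

C[0]: P[0] ⊕ 0b0001 = 0b0000; E(K, 0b0000) = 0b0110.
C[1]: P[1] ⊕ 0b0110 = 0b1010; E(K, 0b1010) = 0b1100.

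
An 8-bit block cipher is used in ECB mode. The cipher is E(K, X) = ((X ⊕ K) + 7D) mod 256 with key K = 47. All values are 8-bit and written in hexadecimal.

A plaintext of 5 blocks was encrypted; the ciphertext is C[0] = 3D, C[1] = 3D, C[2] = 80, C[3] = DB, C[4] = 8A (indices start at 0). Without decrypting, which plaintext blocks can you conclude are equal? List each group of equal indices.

P[0] = P[1]

ECB encrypts each block independently with the same key, so equal ciphertext blocks imply equal plaintext blocks.
C[0] = C[1] = 3D, so P[0] = P[1].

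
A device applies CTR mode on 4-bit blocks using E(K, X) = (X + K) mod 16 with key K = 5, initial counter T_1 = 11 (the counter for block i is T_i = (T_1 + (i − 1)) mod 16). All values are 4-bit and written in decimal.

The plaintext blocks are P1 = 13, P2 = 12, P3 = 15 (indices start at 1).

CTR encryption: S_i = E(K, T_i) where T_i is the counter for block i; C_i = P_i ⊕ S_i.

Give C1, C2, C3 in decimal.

C1 = 13, C2 = 13, C3 = 13

C1: T = 11, S = E(K, T) = 0; 13 ⊕ 0 = 13.
C2: T = 12, S = E(K, T) = 1; 12 ⊕ 1 = 13.
C3: T = 13, S = E(K, T) = 2; 15 ⊕ 2 = 13.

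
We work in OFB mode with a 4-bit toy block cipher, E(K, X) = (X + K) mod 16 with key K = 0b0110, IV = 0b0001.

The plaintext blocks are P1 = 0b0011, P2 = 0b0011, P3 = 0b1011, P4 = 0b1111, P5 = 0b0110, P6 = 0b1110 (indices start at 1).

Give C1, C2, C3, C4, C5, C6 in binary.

OFB encryption: S_i = E(K, S_{i−1}) with S_{0} = IV; C_i = P_i ⊕ S_i.
C1: S = E(K, 0b0001) = 0b0111; 0b0011 ⊕ 0b0111 = 0b0100.
C2: S = E(K, 0b0111) = 0b1101; 0b0011 ⊕ 0b1101 = 0b1110.
C3: S = E(K, 0b1101) = 0b0011; 0b1011 ⊕ 0b0011 = 0b1000.
C4: S = E(K, 0b0011) = 0b1001; 0b1111 ⊕ 0b1001 = 0b0110.
C5: S = E(K, 0b1001) = 0b1111; 0b0110 ⊕ 0b1111 = 0b1001.
C6: S = E(K, 0b1111) = 0b0101; 0b1110 ⊕ 0b0101 = 0b1011.

C1 = 0b0100, C2 = 0b1110, C3 = 0b1000, C4 = 0b0110, C5 = 0b1001, C6 = 0b1011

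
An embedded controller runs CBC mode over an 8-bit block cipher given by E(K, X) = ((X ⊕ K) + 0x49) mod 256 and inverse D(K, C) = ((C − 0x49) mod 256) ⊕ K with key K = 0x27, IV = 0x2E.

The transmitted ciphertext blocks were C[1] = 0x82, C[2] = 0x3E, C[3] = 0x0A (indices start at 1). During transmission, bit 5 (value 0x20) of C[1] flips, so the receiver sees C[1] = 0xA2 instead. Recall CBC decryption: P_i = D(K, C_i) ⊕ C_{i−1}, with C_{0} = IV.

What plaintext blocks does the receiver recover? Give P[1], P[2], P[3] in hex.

Only C[1] changed, to 0xA2. In CBC, a change in C_i garbles P_i and flips the same bit in P_{i+1}. Decrypting the received ciphertext:
P[1]: D(K, 0xA2) = 0x7E; 0x7E ⊕ 0x2E = 0x50.
P[2]: D(K, 0x3E) = 0xD2; 0xD2 ⊕ 0xA2 = 0x70.
P[3]: D(K, 0x0A) = 0xE6; 0xE6 ⊕ 0x3E = 0xD8.
Blocks that differ from the original plaintext: P[1], P[2].

P[1] = 0x50, P[2] = 0x70, P[3] = 0xD8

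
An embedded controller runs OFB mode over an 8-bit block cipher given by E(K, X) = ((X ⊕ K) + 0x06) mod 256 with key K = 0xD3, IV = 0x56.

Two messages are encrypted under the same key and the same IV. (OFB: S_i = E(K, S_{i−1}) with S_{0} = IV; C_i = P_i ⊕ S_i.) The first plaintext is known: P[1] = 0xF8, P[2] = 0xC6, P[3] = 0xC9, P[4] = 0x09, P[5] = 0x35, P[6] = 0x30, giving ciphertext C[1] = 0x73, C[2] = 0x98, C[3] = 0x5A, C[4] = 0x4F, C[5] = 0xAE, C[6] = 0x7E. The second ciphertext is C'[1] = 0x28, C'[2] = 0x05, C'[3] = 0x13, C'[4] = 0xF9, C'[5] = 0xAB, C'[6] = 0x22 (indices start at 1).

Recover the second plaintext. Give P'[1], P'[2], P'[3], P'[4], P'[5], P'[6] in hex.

In OFB with a reused IV, both messages share the same keystream S_i, so C_i ⊕ C'_i = P_i ⊕ P'_i and thus P'_i = P_i ⊕ C_i ⊕ C'_i.
P'[1]: 0xF8 ⊕ 0x73 ⊕ 0x28 = 0xA3.
P'[2]: 0xC6 ⊕ 0x98 ⊕ 0x05 = 0x5B.
P'[3]: 0xC9 ⊕ 0x5A ⊕ 0x13 = 0x80.
P'[4]: 0x09 ⊕ 0x4F ⊕ 0xF9 = 0xBF.
P'[5]: 0x35 ⊕ 0xAE ⊕ 0xAB = 0x30.
P'[6]: 0x30 ⊕ 0x7E ⊕ 0x22 = 0x6C.

P'[1] = 0xA3, P'[2] = 0x5B, P'[3] = 0x80, P'[4] = 0xBF, P'[5] = 0x30, P'[6] = 0x6C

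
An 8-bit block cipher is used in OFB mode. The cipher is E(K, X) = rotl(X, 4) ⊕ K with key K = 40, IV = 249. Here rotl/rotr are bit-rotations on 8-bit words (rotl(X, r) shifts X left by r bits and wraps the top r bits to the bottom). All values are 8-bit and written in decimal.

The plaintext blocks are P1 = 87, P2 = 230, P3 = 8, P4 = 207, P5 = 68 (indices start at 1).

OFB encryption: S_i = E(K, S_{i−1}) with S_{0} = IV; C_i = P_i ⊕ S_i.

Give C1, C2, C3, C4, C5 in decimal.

C1 = 224, C2 = 181, C3 = 21, C4 = 54, C5 = 243

C1: S = E(K, 249) = 183; 87 ⊕ 183 = 224.
C2: S = E(K, 183) = 83; 230 ⊕ 83 = 181.
C3: S = E(K, 83) = 29; 8 ⊕ 29 = 21.
C4: S = E(K, 29) = 249; 207 ⊕ 249 = 54.
C5: S = E(K, 249) = 183; 68 ⊕ 183 = 243.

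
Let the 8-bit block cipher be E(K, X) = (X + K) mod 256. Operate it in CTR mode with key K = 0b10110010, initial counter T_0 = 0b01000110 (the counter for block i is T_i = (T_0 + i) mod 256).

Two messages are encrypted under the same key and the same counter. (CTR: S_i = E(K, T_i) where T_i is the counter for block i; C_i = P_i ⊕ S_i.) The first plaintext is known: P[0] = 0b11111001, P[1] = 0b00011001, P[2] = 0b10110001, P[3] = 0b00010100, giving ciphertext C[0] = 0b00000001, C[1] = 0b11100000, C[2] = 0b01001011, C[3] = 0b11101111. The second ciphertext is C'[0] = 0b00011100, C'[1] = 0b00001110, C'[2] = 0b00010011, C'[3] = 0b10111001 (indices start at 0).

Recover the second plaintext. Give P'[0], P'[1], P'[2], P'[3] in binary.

In CTR with a reused counter, both messages share the same keystream S_i, so C_i ⊕ C'_i = P_i ⊕ P'_i and thus P'_i = P_i ⊕ C_i ⊕ C'_i.
P'[0]: 0b11111001 ⊕ 0b00000001 ⊕ 0b00011100 = 0b11100100.
P'[1]: 0b00011001 ⊕ 0b11100000 ⊕ 0b00001110 = 0b11110111.
P'[2]: 0b10110001 ⊕ 0b01001011 ⊕ 0b00010011 = 0b11101001.
P'[3]: 0b00010100 ⊕ 0b11101111 ⊕ 0b10111001 = 0b01000010.

P'[0] = 0b11100100, P'[1] = 0b11110111, P'[2] = 0b11101001, P'[3] = 0b01000010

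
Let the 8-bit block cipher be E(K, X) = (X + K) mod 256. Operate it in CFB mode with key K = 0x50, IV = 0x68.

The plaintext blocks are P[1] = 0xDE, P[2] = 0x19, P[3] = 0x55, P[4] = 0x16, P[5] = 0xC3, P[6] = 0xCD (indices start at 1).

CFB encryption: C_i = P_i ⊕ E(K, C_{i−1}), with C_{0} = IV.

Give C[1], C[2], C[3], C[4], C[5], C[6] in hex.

C[1]: E(K, 0x68) = 0xB8; 0xDE ⊕ 0xB8 = 0x66.
C[2]: E(K, 0x66) = 0xB6; 0x19 ⊕ 0xB6 = 0xAF.
C[3]: E(K, 0xAF) = 0xFF; 0x55 ⊕ 0xFF = 0xAA.
C[4]: E(K, 0xAA) = 0xFA; 0x16 ⊕ 0xFA = 0xEC.
C[5]: E(K, 0xEC) = 0x3C; 0xC3 ⊕ 0x3C = 0xFF.
C[6]: E(K, 0xFF) = 0x4F; 0xCD ⊕ 0x4F = 0x82.

C[1] = 0x66, C[2] = 0xAF, C[3] = 0xAA, C[4] = 0xEC, C[5] = 0xFF, C[6] = 0x82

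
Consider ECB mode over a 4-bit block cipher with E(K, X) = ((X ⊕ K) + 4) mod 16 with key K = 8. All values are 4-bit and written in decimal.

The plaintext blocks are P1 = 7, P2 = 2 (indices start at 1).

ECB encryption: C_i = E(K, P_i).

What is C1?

C1 = 3

C1: E(K, 7) = 3.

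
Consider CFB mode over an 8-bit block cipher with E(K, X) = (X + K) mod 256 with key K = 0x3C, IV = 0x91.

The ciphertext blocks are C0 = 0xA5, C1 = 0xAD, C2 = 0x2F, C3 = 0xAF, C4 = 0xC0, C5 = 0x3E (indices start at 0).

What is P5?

P5 = 0xC2

CFB decryption: P_i = C_i ⊕ E(K, C_{i−1}), with C_{−1} = IV.
P5: E(K, 0xC0) = 0xFC; 0x3E ⊕ 0xFC = 0xC2.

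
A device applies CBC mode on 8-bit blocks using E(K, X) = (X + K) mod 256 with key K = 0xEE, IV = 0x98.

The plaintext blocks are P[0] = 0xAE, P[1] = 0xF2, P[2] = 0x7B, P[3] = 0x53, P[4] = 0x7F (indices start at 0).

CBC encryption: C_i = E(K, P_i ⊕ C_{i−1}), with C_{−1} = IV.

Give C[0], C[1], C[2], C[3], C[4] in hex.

C[0]: P[0] ⊕ 0x98 = 0x36; E(K, 0x36) = 0x24.
C[1]: P[1] ⊕ 0x24 = 0xD6; E(K, 0xD6) = 0xC4.
C[2]: P[2] ⊕ 0xC4 = 0xBF; E(K, 0xBF) = 0xAD.
C[3]: P[3] ⊕ 0xAD = 0xFE; E(K, 0xFE) = 0xEC.
C[4]: P[4] ⊕ 0xEC = 0x93; E(K, 0x93) = 0x81.

C[0] = 0x24, C[1] = 0xC4, C[2] = 0xAD, C[3] = 0xEC, C[4] = 0x81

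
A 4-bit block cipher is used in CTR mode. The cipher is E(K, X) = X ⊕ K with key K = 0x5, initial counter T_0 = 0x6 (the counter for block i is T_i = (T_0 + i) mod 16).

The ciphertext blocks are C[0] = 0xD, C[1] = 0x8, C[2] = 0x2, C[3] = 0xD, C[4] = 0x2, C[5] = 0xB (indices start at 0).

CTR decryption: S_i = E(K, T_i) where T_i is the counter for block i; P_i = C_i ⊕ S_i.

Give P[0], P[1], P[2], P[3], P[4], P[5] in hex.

P[0]: T = 0x6, S = E(K, T) = 0x3; 0xD ⊕ 0x3 = 0xE.
P[1]: T = 0x7, S = E(K, T) = 0x2; 0x8 ⊕ 0x2 = 0xA.
P[2]: T = 0x8, S = E(K, T) = 0xD; 0x2 ⊕ 0xD = 0xF.
P[3]: T = 0x9, S = E(K, T) = 0xC; 0xD ⊕ 0xC = 0x1.
P[4]: T = 0xA, S = E(K, T) = 0xF; 0x2 ⊕ 0xF = 0xD.
P[5]: T = 0xB, S = E(K, T) = 0xE; 0xB ⊕ 0xE = 0x5.

P[0] = 0xE, P[1] = 0xA, P[2] = 0xF, P[3] = 0x1, P[4] = 0xD, P[5] = 0x5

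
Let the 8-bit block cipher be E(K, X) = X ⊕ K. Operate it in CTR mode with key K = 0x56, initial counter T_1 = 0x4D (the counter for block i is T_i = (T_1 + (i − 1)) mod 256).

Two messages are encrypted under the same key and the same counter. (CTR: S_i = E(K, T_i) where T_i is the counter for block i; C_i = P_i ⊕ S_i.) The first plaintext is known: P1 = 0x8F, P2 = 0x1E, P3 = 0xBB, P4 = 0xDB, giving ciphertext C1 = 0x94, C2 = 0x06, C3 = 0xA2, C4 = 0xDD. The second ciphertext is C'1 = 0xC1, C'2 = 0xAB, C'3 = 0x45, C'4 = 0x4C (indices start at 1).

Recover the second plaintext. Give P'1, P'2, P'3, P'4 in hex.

In CTR with a reused counter, both messages share the same keystream S_i, so C_i ⊕ C'_i = P_i ⊕ P'_i and thus P'_i = P_i ⊕ C_i ⊕ C'_i.
P'1: 0x8F ⊕ 0x94 ⊕ 0xC1 = 0xDA.
P'2: 0x1E ⊕ 0x06 ⊕ 0xAB = 0xB3.
P'3: 0xBB ⊕ 0xA2 ⊕ 0x45 = 0x5C.
P'4: 0xDB ⊕ 0xDD ⊕ 0x4C = 0x4A.

P'1 = 0xDA, P'2 = 0xB3, P'3 = 0x5C, P'4 = 0x4A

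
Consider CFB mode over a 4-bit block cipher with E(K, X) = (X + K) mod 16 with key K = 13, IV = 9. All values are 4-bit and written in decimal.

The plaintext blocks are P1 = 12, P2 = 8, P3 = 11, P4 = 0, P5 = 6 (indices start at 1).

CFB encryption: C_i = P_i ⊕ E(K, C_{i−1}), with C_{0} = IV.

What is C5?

C1: E(K, 9) = 6; 12 ⊕ 6 = 10.
C2: E(K, 10) = 7; 8 ⊕ 7 = 15.
C3: E(K, 15) = 12; 11 ⊕ 12 = 7.
C4: E(K, 7) = 4; 0 ⊕ 4 = 4.
C5: E(K, 4) = 1; 6 ⊕ 1 = 7.

C5 = 7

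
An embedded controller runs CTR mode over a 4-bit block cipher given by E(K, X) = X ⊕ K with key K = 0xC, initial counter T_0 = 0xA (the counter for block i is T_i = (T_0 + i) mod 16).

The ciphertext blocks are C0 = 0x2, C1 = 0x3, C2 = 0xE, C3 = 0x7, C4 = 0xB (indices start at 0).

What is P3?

CTR decryption: S_i = E(K, T_i) where T_i is the counter for block i; P_i = C_i ⊕ S_i.
P3: T = 0xD, S = E(K, T) = 0x1; 0x7 ⊕ 0x1 = 0x6.

P3 = 0x6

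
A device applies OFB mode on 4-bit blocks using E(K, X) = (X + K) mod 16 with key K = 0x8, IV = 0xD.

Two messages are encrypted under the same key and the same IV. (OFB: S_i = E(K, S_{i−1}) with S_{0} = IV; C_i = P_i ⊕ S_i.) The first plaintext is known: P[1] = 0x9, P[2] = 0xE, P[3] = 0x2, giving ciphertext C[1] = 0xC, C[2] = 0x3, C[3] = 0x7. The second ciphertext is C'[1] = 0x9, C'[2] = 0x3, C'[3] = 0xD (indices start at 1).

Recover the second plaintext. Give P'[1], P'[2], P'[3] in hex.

In OFB with a reused IV, both messages share the same keystream S_i, so C_i ⊕ C'_i = P_i ⊕ P'_i and thus P'_i = P_i ⊕ C_i ⊕ C'_i.
P'[1]: 0x9 ⊕ 0xC ⊕ 0x9 = 0xC.
P'[2]: 0xE ⊕ 0x3 ⊕ 0x3 = 0xE.
P'[3]: 0x2 ⊕ 0x7 ⊕ 0xD = 0x8.

P'[1] = 0xC, P'[2] = 0xE, P'[3] = 0x8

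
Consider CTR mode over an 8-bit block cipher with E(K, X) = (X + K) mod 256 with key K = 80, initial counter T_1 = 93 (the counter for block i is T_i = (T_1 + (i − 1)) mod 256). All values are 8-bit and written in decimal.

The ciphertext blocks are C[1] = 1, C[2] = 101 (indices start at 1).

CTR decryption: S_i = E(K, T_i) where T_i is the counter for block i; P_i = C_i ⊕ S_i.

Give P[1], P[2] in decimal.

P[1] = 172, P[2] = 203

P[1]: T = 93, S = E(K, T) = 173; 1 ⊕ 173 = 172.
P[2]: T = 94, S = E(K, T) = 174; 101 ⊕ 174 = 203.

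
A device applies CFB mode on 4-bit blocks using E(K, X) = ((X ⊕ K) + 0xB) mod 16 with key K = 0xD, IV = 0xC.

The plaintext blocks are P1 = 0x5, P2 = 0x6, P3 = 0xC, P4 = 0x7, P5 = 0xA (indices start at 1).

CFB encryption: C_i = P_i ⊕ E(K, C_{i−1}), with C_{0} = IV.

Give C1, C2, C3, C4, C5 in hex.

C1 = 0x9, C2 = 0x9, C3 = 0x3, C4 = 0xE, C5 = 0x4

C1: E(K, 0xC) = 0xC; 0x5 ⊕ 0xC = 0x9.
C2: E(K, 0x9) = 0xF; 0x6 ⊕ 0xF = 0x9.
C3: E(K, 0x9) = 0xF; 0xC ⊕ 0xF = 0x3.
C4: E(K, 0x3) = 0x9; 0x7 ⊕ 0x9 = 0xE.
C5: E(K, 0xE) = 0xE; 0xA ⊕ 0xE = 0x4.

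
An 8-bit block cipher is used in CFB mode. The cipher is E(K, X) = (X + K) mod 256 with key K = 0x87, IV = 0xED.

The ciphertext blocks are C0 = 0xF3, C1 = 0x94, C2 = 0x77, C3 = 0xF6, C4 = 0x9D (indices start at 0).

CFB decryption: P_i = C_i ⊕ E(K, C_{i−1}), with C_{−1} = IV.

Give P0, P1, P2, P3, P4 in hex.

P0 = 0x87, P1 = 0xEE, P2 = 0x6C, P3 = 0x08, P4 = 0xE0

P0: E(K, 0xED) = 0x74; 0xF3 ⊕ 0x74 = 0x87.
P1: E(K, 0xF3) = 0x7A; 0x94 ⊕ 0x7A = 0xEE.
P2: E(K, 0x94) = 0x1B; 0x77 ⊕ 0x1B = 0x6C.
P3: E(K, 0x77) = 0xFE; 0xF6 ⊕ 0xFE = 0x08.
P4: E(K, 0xF6) = 0x7D; 0x9D ⊕ 0x7D = 0xE0.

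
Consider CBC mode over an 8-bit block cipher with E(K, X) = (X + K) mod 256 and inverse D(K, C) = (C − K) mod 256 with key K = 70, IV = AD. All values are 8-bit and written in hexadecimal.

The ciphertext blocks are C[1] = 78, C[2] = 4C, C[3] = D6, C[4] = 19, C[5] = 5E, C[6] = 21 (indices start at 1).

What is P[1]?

CBC decryption: P_i = D(K, C_i) ⊕ C_{i−1}, with C_{0} = IV.
P[1]: D(K, 78) = 08; 08 ⊕ AD = A5.

P[1] = A5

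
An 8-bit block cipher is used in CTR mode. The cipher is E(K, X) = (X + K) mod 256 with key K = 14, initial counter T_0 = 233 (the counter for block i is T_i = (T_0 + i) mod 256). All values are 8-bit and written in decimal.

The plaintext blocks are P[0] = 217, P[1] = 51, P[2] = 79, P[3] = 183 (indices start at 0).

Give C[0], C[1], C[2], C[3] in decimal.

CTR encryption: S_i = E(K, T_i) where T_i is the counter for block i; C_i = P_i ⊕ S_i.
C[0]: T = 233, S = E(K, T) = 247; 217 ⊕ 247 = 46.
C[1]: T = 234, S = E(K, T) = 248; 51 ⊕ 248 = 203.
C[2]: T = 235, S = E(K, T) = 249; 79 ⊕ 249 = 182.
C[3]: T = 236, S = E(K, T) = 250; 183 ⊕ 250 = 77.

C[0] = 46, C[1] = 203, C[2] = 182, C[3] = 77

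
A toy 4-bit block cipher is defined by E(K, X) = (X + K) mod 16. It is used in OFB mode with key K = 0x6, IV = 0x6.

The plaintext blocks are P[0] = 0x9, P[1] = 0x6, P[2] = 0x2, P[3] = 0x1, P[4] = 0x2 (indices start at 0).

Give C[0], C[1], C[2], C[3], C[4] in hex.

C[0] = 0x5, C[1] = 0x4, C[2] = 0xA, C[3] = 0xF, C[4] = 0x6

OFB encryption: S_i = E(K, S_{i−1}) with S_{−1} = IV; C_i = P_i ⊕ S_i.
C[0]: S = E(K, 0x6) = 0xC; 0x9 ⊕ 0xC = 0x5.
C[1]: S = E(K, 0xC) = 0x2; 0x6 ⊕ 0x2 = 0x4.
C[2]: S = E(K, 0x2) = 0x8; 0x2 ⊕ 0x8 = 0xA.
C[3]: S = E(K, 0x8) = 0xE; 0x1 ⊕ 0xE = 0xF.
C[4]: S = E(K, 0xE) = 0x4; 0x2 ⊕ 0x4 = 0x6.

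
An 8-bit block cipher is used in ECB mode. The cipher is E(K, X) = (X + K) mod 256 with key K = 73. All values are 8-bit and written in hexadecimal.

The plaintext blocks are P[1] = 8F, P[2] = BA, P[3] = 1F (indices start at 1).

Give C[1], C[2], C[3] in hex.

C[1] = 02, C[2] = 2D, C[3] = 92

ECB encryption: C_i = E(K, P_i).
C[1]: E(K, 8F) = 02.
C[2]: E(K, BA) = 2D.
C[3]: E(K, 1F) = 92.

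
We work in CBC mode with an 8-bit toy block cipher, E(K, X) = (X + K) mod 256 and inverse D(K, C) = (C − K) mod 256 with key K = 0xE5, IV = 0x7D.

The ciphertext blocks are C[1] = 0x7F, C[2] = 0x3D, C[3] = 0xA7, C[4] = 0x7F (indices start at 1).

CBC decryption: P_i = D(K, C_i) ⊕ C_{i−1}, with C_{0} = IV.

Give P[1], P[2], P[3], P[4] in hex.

P[1]: D(K, 0x7F) = 0x9A; 0x9A ⊕ 0x7D = 0xE7.
P[2]: D(K, 0x3D) = 0x58; 0x58 ⊕ 0x7F = 0x27.
P[3]: D(K, 0xA7) = 0xC2; 0xC2 ⊕ 0x3D = 0xFF.
P[4]: D(K, 0x7F) = 0x9A; 0x9A ⊕ 0xA7 = 0x3D.

P[1] = 0xE7, P[2] = 0x27, P[3] = 0xFF, P[4] = 0x3D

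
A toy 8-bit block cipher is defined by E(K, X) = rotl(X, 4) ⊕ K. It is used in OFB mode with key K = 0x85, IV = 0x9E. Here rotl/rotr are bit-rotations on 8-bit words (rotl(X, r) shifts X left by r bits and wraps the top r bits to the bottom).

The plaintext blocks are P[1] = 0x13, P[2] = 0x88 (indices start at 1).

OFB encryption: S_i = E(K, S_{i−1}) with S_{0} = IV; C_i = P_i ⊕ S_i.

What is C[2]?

C[2] = 0xCB

C[1]: S = E(K, 0x9E) = 0x6C; 0x13 ⊕ 0x6C = 0x7F.
C[2]: S = E(K, 0x6C) = 0x43; 0x88 ⊕ 0x43 = 0xCB.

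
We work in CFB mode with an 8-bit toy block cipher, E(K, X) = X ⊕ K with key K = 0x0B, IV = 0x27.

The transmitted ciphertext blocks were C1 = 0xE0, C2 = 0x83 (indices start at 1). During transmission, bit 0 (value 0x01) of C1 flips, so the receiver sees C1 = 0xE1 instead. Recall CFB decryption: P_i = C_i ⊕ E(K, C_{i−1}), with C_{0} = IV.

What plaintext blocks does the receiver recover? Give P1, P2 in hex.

P1 = 0xCD, P2 = 0x69

Only C1 changed, to 0xE1. In CFB, a change in C_i flips the same bit in P_i and garbles P_{i+1}. Decrypting the received ciphertext:
P1: E(K, 0x27) = 0x2C; 0xE1 ⊕ 0x2C = 0xCD.
P2: E(K, 0xE1) = 0xEA; 0x83 ⊕ 0xEA = 0x69.
Blocks that differ from the original plaintext: P1, P2.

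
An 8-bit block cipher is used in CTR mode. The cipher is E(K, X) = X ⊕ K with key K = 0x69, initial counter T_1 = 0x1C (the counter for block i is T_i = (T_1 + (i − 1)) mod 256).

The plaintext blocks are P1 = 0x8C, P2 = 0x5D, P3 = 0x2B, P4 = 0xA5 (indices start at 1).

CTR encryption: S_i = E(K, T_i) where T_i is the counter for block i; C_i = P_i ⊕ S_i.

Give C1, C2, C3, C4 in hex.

C1 = 0xF9, C2 = 0x29, C3 = 0x5C, C4 = 0xD3

C1: T = 0x1C, S = E(K, T) = 0x75; 0x8C ⊕ 0x75 = 0xF9.
C2: T = 0x1D, S = E(K, T) = 0x74; 0x5D ⊕ 0x74 = 0x29.
C3: T = 0x1E, S = E(K, T) = 0x77; 0x2B ⊕ 0x77 = 0x5C.
C4: T = 0x1F, S = E(K, T) = 0x76; 0xA5 ⊕ 0x76 = 0xD3.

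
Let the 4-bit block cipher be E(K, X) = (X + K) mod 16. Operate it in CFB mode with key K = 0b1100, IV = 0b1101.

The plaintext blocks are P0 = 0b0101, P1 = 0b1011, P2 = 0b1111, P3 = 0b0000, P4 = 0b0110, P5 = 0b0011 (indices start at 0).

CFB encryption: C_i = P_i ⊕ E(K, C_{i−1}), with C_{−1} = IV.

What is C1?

C1 = 0b0011

C0: E(K, 0b1101) = 0b1001; 0b0101 ⊕ 0b1001 = 0b1100.
C1: E(K, 0b1100) = 0b1000; 0b1011 ⊕ 0b1000 = 0b0011.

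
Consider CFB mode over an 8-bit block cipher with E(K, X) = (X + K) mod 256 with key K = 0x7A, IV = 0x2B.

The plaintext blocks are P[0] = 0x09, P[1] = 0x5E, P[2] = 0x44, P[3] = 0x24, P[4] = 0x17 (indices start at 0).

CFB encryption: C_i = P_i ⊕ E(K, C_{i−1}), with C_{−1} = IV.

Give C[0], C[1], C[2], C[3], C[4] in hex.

C[0] = 0xAC, C[1] = 0x78, C[2] = 0xB6, C[3] = 0x14, C[4] = 0x99

C[0]: E(K, 0x2B) = 0xA5; 0x09 ⊕ 0xA5 = 0xAC.
C[1]: E(K, 0xAC) = 0x26; 0x5E ⊕ 0x26 = 0x78.
C[2]: E(K, 0x78) = 0xF2; 0x44 ⊕ 0xF2 = 0xB6.
C[3]: E(K, 0xB6) = 0x30; 0x24 ⊕ 0x30 = 0x14.
C[4]: E(K, 0x14) = 0x8E; 0x17 ⊕ 0x8E = 0x99.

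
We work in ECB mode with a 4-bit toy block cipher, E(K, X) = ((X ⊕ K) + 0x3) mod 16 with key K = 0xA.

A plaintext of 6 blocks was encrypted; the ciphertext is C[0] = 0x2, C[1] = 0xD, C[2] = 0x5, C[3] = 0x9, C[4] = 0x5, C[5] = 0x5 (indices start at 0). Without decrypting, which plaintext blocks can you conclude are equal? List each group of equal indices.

P[2] = P[4] = P[5]

ECB encrypts each block independently with the same key, so equal ciphertext blocks imply equal plaintext blocks.
C[2] = C[4] = C[5] = 0x5, so P[2] = P[4] = P[5].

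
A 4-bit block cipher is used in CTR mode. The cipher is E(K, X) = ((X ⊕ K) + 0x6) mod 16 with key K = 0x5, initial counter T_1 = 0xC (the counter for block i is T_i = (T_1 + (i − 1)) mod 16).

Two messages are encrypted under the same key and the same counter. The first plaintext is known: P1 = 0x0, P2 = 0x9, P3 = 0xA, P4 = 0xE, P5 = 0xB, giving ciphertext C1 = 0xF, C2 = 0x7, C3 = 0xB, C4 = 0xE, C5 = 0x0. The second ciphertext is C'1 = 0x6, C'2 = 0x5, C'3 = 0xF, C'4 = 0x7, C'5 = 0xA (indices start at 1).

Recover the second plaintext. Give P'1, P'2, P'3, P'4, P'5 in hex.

In CTR with a reused counter, both messages share the same keystream S_i, so C_i ⊕ C'_i = P_i ⊕ P'_i and thus P'_i = P_i ⊕ C_i ⊕ C'_i.
P'1: 0x0 ⊕ 0xF ⊕ 0x6 = 0x9.
P'2: 0x9 ⊕ 0x7 ⊕ 0x5 = 0xB.
P'3: 0xA ⊕ 0xB ⊕ 0xF = 0xE.
P'4: 0xE ⊕ 0xE ⊕ 0x7 = 0x7.
P'5: 0xB ⊕ 0x0 ⊕ 0xA = 0x1.

P'1 = 0x9, P'2 = 0xB, P'3 = 0xE, P'4 = 0x7, P'5 = 0x1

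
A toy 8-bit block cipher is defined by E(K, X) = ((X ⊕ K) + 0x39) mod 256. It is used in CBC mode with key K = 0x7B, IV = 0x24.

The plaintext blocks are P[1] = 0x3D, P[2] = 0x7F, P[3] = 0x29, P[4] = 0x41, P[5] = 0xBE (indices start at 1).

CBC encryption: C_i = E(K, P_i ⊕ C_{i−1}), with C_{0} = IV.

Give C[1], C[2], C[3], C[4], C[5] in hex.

C[1] = 0x9B, C[2] = 0xD8, C[3] = 0xC3, C[4] = 0x32, C[5] = 0x30

C[1]: P[1] ⊕ 0x24 = 0x19; E(K, 0x19) = 0x9B.
C[2]: P[2] ⊕ 0x9B = 0xE4; E(K, 0xE4) = 0xD8.
C[3]: P[3] ⊕ 0xD8 = 0xF1; E(K, 0xF1) = 0xC3.
C[4]: P[4] ⊕ 0xC3 = 0x82; E(K, 0x82) = 0x32.
C[5]: P[5] ⊕ 0x32 = 0x8C; E(K, 0x8C) = 0x30.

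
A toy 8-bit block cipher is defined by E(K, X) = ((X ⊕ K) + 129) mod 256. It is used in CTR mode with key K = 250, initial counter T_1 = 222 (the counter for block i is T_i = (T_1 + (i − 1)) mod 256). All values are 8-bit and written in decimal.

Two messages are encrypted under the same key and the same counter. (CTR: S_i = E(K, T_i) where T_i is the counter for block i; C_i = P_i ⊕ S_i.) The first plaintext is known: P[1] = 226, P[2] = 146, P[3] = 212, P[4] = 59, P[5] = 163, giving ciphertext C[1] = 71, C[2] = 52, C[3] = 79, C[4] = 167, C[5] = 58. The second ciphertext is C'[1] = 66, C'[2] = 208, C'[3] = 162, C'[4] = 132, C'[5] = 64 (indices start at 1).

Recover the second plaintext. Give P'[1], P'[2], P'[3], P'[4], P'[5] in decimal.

In CTR with a reused counter, both messages share the same keystream S_i, so C_i ⊕ C'_i = P_i ⊕ P'_i and thus P'_i = P_i ⊕ C_i ⊕ C'_i.
P'[1]: 226 ⊕ 71 ⊕ 66 = 231.
P'[2]: 146 ⊕ 52 ⊕ 208 = 118.
P'[3]: 212 ⊕ 79 ⊕ 162 = 57.
P'[4]: 59 ⊕ 167 ⊕ 132 = 24.
P'[5]: 163 ⊕ 58 ⊕ 64 = 217.

P'[1] = 231, P'[2] = 118, P'[3] = 57, P'[4] = 24, P'[5] = 217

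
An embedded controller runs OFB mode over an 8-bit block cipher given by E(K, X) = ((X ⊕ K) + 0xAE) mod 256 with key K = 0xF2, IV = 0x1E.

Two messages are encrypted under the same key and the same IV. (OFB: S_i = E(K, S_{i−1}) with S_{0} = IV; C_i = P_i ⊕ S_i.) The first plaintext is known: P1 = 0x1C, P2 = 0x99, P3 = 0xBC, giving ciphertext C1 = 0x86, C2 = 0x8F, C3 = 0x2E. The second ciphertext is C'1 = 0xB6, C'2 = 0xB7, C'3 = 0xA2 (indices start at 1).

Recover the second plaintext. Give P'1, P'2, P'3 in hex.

P'1 = 0x2C, P'2 = 0xA1, P'3 = 0x30

In OFB with a reused IV, both messages share the same keystream S_i, so C_i ⊕ C'_i = P_i ⊕ P'_i and thus P'_i = P_i ⊕ C_i ⊕ C'_i.
P'1: 0x1C ⊕ 0x86 ⊕ 0xB6 = 0x2C.
P'2: 0x99 ⊕ 0x8F ⊕ 0xB7 = 0xA1.
P'3: 0xBC ⊕ 0x2E ⊕ 0xA2 = 0x30.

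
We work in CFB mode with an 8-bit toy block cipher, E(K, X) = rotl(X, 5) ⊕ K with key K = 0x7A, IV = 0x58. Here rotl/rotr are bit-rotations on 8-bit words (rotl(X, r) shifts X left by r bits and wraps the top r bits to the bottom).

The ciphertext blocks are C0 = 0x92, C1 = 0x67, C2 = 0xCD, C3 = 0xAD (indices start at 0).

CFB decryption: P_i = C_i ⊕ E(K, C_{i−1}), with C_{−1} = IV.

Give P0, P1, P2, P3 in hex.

P0: E(K, 0x58) = 0x71; 0x92 ⊕ 0x71 = 0xE3.
P1: E(K, 0x92) = 0x28; 0x67 ⊕ 0x28 = 0x4F.
P2: E(K, 0x67) = 0x96; 0xCD ⊕ 0x96 = 0x5B.
P3: E(K, 0xCD) = 0xC3; 0xAD ⊕ 0xC3 = 0x6E.

P0 = 0xE3, P1 = 0x4F, P2 = 0x5B, P3 = 0x6E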